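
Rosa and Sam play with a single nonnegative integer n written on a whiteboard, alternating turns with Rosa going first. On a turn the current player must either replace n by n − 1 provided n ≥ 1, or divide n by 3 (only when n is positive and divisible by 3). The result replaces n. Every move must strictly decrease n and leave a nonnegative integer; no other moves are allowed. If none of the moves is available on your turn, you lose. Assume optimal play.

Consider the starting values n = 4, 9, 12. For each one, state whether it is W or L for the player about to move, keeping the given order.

4: L, 9: L, 12: W

Label each position W (a win for the player to move) or L (a loss). A position with no legal move is L; any other position is W exactly when some move reaches an L, and L when every move reaches a W.
n=0: no move → L
n=1: →0(L), so W
n=2: →1(W) only, which is W, so L
n=3: →2(L), so W
n=4: →3(W) only, which is W, so L
n=5: →4(L), so W
n=6: →2(L), so W
n=7: →6(W) only, which is W, so L
n=8: →7(L), so W
n=9: →3(W), 8(W) — all W, so L
n=10: →9(L), so W
n=11: →10(W) only, which is W, so L
n=12: →4(L), so W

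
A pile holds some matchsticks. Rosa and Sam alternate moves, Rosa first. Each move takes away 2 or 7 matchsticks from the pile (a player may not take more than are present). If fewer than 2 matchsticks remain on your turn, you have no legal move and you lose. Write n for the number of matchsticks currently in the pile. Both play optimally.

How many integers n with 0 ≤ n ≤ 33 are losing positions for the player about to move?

Use the standard recursion: the mover loses at a terminal position; elsewhere, the mover wins exactly when some move hands the opponent an L position.
n=0: no move → L
n=1: no move → L
n=2: →0(L), so W
n=3: →1(L), so W
n=4: →2(W) only, which is W, so L
n=5: →3(W) only, which is W, so L
n=6: →4(L), so W
n=7: →5(L), so W
n=8: →1(L), so W
n=9: →7(W), 2(W) — all W, so L
n=10: →8(W), 3(W) — all W, so L
n=11: →9(L), so W
n=12: →10(L), so W
n=13: →11(W), 6(W) — all W, so L
n=14: →12(W), 7(W) — all W, so L
n=15: →13(L), so W
n=16: →14(L), so W
n=17: →10(L), so W
n=18: →16(W), 11(W) — all W, so L
n=19: →17(W), 12(W) — all W, so L
n=20: →18(L), so W
n=21: →19(L), so W
n=22: →20(W), 15(W) — all W, so L
n=23: →21(W), 16(W) — all W, so L
n=24: →22(L), so W
n=25: →23(L), so W
n=26: →19(L), so W
n=27: →25(W), 20(W) — all W, so L
n=28: →26(W), 21(W) — all W, so L
n=29: →27(L), so W
n=30: →28(L), so W
n=31: →29(W), 24(W) — all W, so L
n=32: →30(W), 25(W) — all W, so L
n=33: →31(L), so W
L entries with 0 ≤ n ≤ 33: n = 0, 1, 4, 5, 9, 10, 13, 14, 18, 19, 22, 23, 27, 28, 31, 32; that makes 16.

16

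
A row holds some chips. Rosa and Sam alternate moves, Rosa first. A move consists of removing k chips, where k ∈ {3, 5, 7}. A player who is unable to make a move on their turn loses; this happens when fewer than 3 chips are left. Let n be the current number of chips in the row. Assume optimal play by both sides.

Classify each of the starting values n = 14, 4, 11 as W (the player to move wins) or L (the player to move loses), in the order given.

Work bottom-up. With no move the player to move loses. Otherwise the position is W if at least one move leads to an L position for the opponent, and L if every move leads to a W.
n=0: no move → L
n=1: no move → L
n=2: no move → L
n=3: →0(L), so W
n=4: →1(L), so W
n=5: →2(L), so W
n=6: →1(L), so W
n=7: →2(L), so W
n=8: →1(L), so W
n=9: →2(L), so W
n=10: →7(W), 5(W), 3(W) — all W, so L
n=11: →8(W), 6(W), 4(W) — all W, so L
n=12: →9(W), 7(W), 5(W) — all W, so L
n=13: →10(L), so W
n=14: →11(L), so W

14: W, 4: W, 11: L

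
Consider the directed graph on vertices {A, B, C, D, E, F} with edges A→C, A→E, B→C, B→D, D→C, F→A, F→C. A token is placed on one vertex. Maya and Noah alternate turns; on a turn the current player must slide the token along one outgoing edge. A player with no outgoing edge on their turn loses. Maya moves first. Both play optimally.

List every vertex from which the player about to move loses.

Use the standard recursion: the mover loses at a terminal position; elsewhere, the mover wins exactly when some move hands the opponent an L position.
Every edge goes from a vertex to one that appears earlier in the order E, C, A, D, F, B, so processing vertices in that order labels each vertex after all of its successors.
E: no outgoing edge → L
C: no outgoing edge → L
A: →C(L), so W
D: →C(L), so W
F: →C(L), so W
B: →C(L), so W
The losing starting vertices are exactly the entries labelled L in this table (2 of them).

C, E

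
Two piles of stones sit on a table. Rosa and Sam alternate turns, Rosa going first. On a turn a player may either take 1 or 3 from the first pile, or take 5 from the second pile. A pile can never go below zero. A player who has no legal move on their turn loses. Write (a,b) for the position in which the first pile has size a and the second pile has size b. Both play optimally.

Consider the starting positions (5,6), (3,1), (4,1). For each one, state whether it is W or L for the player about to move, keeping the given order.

Compute win/loss labels from the base case upward. A position with no move is L. Any other position is W if it can reach an L in one move, else L.
No move ever increases a pile, so every position that can arise here has a ≤ 5 and b ≤ 6; it is enough to label the cells with 0 ≤ a ≤ 5 and 0 ≤ b ≤ 6.
Every move lowers a or b (never raises either), so fill the grid row by row in increasing a, and left to right within a row: each cell's successors are then already labelled.
      b=0  b=1  b=2  b=3  b=4  b=5  b=6
a=0:    L    L    L    L    L    W    W
a=1:    W    W    W    W    W    L    L
a=2:    L    L    L    L    L    W    W
a=3:    W    W    W    W    W    L    L
a=4:    L    L    L    L    L    W    W
a=5:    W    W    W    W    W    L    L
Cells with no legal move (terminal, hence L): (0,0), (0,1), (0,2), (0,3), (0,4).
The remaining L cells, each justified by listing all of its moves:
(1,5): only reaches (0,5)(W), (1,0)(W), all W → L
(1,6): only reaches (0,6)(W), (1,1)(W), all W → L
(2,0): only reaches (1,0)(W), which is W → L
(2,1): only reaches (1,1)(W), which is W → L
(2,2): only reaches (1,2)(W), which is W → L
(2,3): only reaches (1,3)(W), which is W → L
(2,4): only reaches (1,4)(W), which is W → L
(3,5): only reaches (2,5)(W), (0,5)(W), (3,0)(W), all W → L
(3,6): only reaches (2,6)(W), (0,6)(W), (3,1)(W), all W → L
(4,0): only reaches (3,0)(W), (1,0)(W), all W → L
(4,1): only reaches (3,1)(W), (1,1)(W), all W → L
(4,2): only reaches (3,2)(W), (1,2)(W), all W → L
(4,3): only reaches (3,3)(W), (1,3)(W), all W → L
(4,4): only reaches (3,4)(W), (1,4)(W), all W → L
(5,5): only reaches (4,5)(W), (2,5)(W), (5,0)(W), all W → L
(5,6): only reaches (4,6)(W), (2,6)(W), (5,1)(W), all W → L
Every other cell has at least one move into one of the L cells above, so it is W.
(5,6): one of the L cells justified above, so L
(3,1): the move to (2,1) reaches an L cell, so W
(4,1): one of the L cells justified above, so L

(5,6): L, (3,1): W, (4,1): L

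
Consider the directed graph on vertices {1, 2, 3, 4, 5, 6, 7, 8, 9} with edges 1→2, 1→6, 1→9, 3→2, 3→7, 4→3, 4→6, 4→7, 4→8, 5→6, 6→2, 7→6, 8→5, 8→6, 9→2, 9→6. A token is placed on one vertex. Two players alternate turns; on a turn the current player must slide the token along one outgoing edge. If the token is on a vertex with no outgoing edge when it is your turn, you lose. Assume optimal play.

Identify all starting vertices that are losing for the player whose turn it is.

Compute win/loss labels from the base case upward. A position with no move is L. Any other position is W if it can reach an L in one move, else L.
Every edge goes from a vertex to one that appears earlier in the order 2, 6, 5, 9, 8, 7, 3, 1, 4, so processing vertices in that order labels each vertex after all of its successors.
2: no outgoing edge → L
6: can move to 2, which is L ⇒ W
5: the only move is to 6(W), a W ⇒ L
9: can move to 2, which is L ⇒ W
8: can move to 5, which is L ⇒ W
7: the only move is to 6(W), a W ⇒ L
3: can move to 7, which is L ⇒ W
1: can move to 2, which is L ⇒ W
4: can move to 7, which is L ⇒ W
The losing starting vertices are exactly the entries labelled L in this table (3 of them).

2, 5, 7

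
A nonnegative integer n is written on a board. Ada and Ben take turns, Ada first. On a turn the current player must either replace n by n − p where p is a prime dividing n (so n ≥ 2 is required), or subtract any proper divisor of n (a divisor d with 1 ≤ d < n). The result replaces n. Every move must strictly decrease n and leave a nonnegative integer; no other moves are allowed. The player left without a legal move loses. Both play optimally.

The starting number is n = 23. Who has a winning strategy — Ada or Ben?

Ada wins.

Compute win/loss labels from the base case upward. A position with no move is L. Any other position is W if it can reach an L in one move, else L.
n=0: no move → L
n=1: no move → L
n=2: reaches L-position 0 → W
n=3: reaches L-position 0 → W
n=4: only reaches 2(W), 3(W), all W → L
n=5: reaches L-position 0 → W
n=6: reaches L-position 4 → W
n=7: reaches L-position 0 → W
n=8: reaches L-position 4 → W
n=9: only reaches 6(W), 8(W), all W → L
n=10: reaches L-position 9 → W
n=11: reaches L-position 0 → W
n=12: reaches L-position 9 → W
n=13: reaches L-position 0 → W
n=14: only reaches 7(W), 12(W), 13(W), all W → L
n=15: reaches L-position 14 → W
n=16: reaches L-position 14 → W
n=17: reaches L-position 0 → W
n=18: reaches L-position 9 → W
n=19: reaches L-position 0 → W
n=20: only reaches 10(W), 15(W), 16(W), 18(W), 19(W), all W → L
n=21: reaches L-position 14 → W
n=22: reaches L-position 20 → W
n=23: reaches L-position 0 → W
From 23 Ada can move to 0, reaching an L position.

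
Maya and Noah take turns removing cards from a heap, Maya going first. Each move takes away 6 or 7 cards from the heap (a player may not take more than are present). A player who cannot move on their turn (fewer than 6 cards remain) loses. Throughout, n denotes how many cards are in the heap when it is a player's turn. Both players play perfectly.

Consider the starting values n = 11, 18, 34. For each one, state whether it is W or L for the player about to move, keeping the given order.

Work bottom-up. With no move the player to move loses. Otherwise the position is W if at least one move leads to an L position for the opponent, and L if every move leads to a W.
n=0: no move → L
n=1: no move → L
n=2: no move → L
n=3: no move → L
n=4: no move → L
n=5: no move → L
n=6: →0(L), so W
n=7: →1(L), so W
n=8: →2(L), so W
n=9: →3(L), so W
n=10: →4(L), so W
n=11: →5(L), so W
n=12: →5(L), so W
n=13: →7(W), 6(W) — all W, so L
n=14: →8(W), 7(W) — all W, so L
n=15: →9(W), 8(W) — all W, so L
n=16: →10(W), 9(W) — all W, so L
n=17: →11(W), 10(W) — all W, so L
n=18: →12(W), 11(W) — all W, so L
n=19: →13(L), so W
n=20: →14(L), so W
n=21: →15(L), so W
n=22: →16(L), so W
n=23: →17(L), so W
n=24: →18(L), so W
n=25: →18(L), so W
n=26: →20(W), 19(W) — all W, so L
n=27: →21(W), 20(W) — all W, so L
n=28: →22(W), 21(W) — all W, so L
n=29: →23(W), 22(W) — all W, so L
n=30: →24(W), 23(W) — all W, so L
n=31: →25(W), 24(W) — all W, so L
n=32: →26(L), so W
n=33: →27(L), so W
n=34: →28(L), so W

11: W, 18: L, 34: W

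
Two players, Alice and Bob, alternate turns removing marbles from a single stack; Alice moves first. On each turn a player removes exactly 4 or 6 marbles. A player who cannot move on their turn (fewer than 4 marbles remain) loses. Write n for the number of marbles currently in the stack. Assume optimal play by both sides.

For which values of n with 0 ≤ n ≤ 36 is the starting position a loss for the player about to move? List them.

0, 1, 2, 3, 10, 11, 12, 13, 20, 21, 22, 23, 30, 31, 32, 33

Compute win/loss labels from the base case upward. A position with no move is L. Any other position is W if it can reach an L in one move, else L.
n=0: no move → L
n=1: no move → L
n=2: no move → L
n=3: no move → L
n=4: W (go to 0, an L position)
n=5: W (go to 1, an L position)
n=6: W (go to 2, an L position)
n=7: W (go to 3, an L position)
n=8: W (go to 2, an L position)
n=9: W (go to 3, an L position)
n=10: L (options 6(W), 4(W) are all W)
n=11: L (options 7(W), 5(W) are all W)
n=12: L (options 8(W), 6(W) are all W)
n=13: L (options 9(W), 7(W) are all W)
n=14: W (go to 10, an L position)
n=15: W (go to 11, an L position)
n=16: W (go to 12, an L position)
n=17: W (go to 13, an L position)
n=18: W (go to 12, an L position)
n=19: W (go to 13, an L position)
n=20: L (options 16(W), 14(W) are all W)
n=21: L (options 17(W), 15(W) are all W)
n=22: L (options 18(W), 16(W) are all W)
n=23: L (options 19(W), 17(W) are all W)
n=24: W (go to 20, an L position)
n=25: W (go to 21, an L position)
n=26: W (go to 22, an L position)
n=27: W (go to 23, an L position)
n=28: W (go to 22, an L position)
n=29: W (go to 23, an L position)
n=30: L (options 26(W), 24(W) are all W)
n=31: L (options 27(W), 25(W) are all W)
n=32: L (options 28(W), 26(W) are all W)
n=33: L (options 29(W), 27(W) are all W)
n=34: W (go to 30, an L position)
n=35: W (go to 31, an L position)
n=36: W (go to 32, an L position)
The losing starting values of n are exactly the entries labelled L in this table (16 of them).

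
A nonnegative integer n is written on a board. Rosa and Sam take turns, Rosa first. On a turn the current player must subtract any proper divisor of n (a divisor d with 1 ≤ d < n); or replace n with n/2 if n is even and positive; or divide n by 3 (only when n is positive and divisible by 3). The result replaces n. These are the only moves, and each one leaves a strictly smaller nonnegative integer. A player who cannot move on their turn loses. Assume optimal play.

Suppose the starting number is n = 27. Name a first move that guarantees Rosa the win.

Compute win/loss labels from the base case upward. A position with no move is L. Any other position is W if it can reach an L in one move, else L.
n=0: no move → L
n=1: no move → L
n=2: W (go to 1, an L position)
n=3: W (go to 1, an L position)
n=4: L (options 2(W), 3(W) are all W)
n=5: W (go to 4, an L position)
n=6: W (go to 4, an L position)
n=7: L (sole option 6(W) is W)
n=8: W (go to 4, an L position)
n=9: L (options 3(W), 6(W), 8(W) are all W)
n=10: W (go to 9, an L position)
n=11: L (sole option 10(W) is W)
n=12: W (go to 4, an L position)
n=13: L (sole option 12(W) is W)
n=14: W (go to 7, an L position)
n=15: L (options 5(W), 10(W), 12(W), 14(W) are all W)
n=16: W (go to 15, an L position)
n=17: L (sole option 16(W) is W)
n=18: W (go to 9, an L position)
n=19: L (sole option 18(W) is W)
n=20: W (go to 15, an L position)
n=21: W (go to 7, an L position)
n=22: W (go to 11, an L position)
n=23: L (sole option 22(W) is W)
n=24: W (go to 23, an L position)
n=25: L (options 20(W), 24(W) are all W)
n=26: W (go to 13, an L position)
n=27: W (go to 9, an L position)
From 27, the L positions reachable in one move are: 9.

Move to 9.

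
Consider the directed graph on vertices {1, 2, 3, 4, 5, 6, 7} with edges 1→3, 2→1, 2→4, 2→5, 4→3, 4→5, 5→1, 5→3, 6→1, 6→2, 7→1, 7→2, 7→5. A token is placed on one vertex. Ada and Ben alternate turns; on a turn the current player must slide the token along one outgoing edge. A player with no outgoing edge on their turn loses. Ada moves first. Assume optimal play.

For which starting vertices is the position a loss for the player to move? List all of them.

Classify positions by backward induction: terminal positions (no move available) are L. From any other position, the mover wins iff some move reaches an L.
Every edge goes from a vertex to one that appears earlier in the order 3, 1, 5, 4, 2, 7, 6, so processing vertices in that order labels each vertex after all of its successors.
3: no outgoing edge → L
1: →3(L), so W
5: →3(L), so W
4: →3(L), so W
2: →4(W), 5(W), 1(W) — all W, so L
7: →2(L), so W
6: →2(L), so W
Reading off the rows marked L gives the requested list; there are 2 such vertices.

2, 3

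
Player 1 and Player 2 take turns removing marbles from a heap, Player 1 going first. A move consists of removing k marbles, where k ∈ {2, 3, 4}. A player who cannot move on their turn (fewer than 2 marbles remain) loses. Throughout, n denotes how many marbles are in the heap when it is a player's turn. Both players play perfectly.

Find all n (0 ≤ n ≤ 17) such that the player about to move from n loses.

Classify positions by backward induction: terminal positions (no move available) are L. From any other position, the mover wins iff some move reaches an L.
n=0: no move → L
n=1: no move → L
n=2: reaches L-position 0 → W
n=3: reaches L-position 1 → W
n=4: reaches L-position 1 → W
n=5: reaches L-position 1 → W
n=6: only reaches 4(W), 3(W), 2(W), all W → L
n=7: only reaches 5(W), 4(W), 3(W), all W → L
n=8: reaches L-position 6 → W
n=9: reaches L-position 7 → W
n=10: reaches L-position 7 → W
n=11: reaches L-position 7 → W
n=12: only reaches 10(W), 9(W), 8(W), all W → L
n=13: only reaches 11(W), 10(W), 9(W), all W → L
n=14: reaches L-position 12 → W
n=15: reaches L-position 13 → W
n=16: reaches L-position 13 → W
n=17: reaches L-position 13 → W
The losing starting values of n are exactly the entries labelled L in this table (6 of them).

0, 1, 6, 7, 12, 13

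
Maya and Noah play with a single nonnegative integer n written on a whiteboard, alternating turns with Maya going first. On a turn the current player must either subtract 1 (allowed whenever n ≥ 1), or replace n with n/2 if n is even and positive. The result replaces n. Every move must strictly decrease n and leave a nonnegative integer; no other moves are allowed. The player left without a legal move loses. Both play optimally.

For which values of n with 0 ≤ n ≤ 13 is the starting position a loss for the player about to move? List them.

Work bottom-up. With no move the player to move loses. Otherwise the position is W if at least one move leads to an L position for the opponent, and L if every move leads to a W.
n=0: no move → L
n=1: can move to 0, which is L ⇒ W
n=2: the only move is to 1(W), a W ⇒ L
n=3: can move to 2, which is L ⇒ W
n=4: can move to 2, which is L ⇒ W
n=5: the only move is to 4(W), a W ⇒ L
n=6: can move to 5, which is L ⇒ W
n=7: the only move is to 6(W), a W ⇒ L
n=8: can move to 7, which is L ⇒ W
n=9: the only move is to 8(W), a W ⇒ L
n=10: can move to 5, which is L ⇒ W
n=11: the only move is to 10(W), a W ⇒ L
n=12: can move to 11, which is L ⇒ W
n=13: the only move is to 12(W), a W ⇒ L
Reading off the rows marked L gives the requested list; there are 7 such values of n.

0, 2, 5, 7, 9, 11, 13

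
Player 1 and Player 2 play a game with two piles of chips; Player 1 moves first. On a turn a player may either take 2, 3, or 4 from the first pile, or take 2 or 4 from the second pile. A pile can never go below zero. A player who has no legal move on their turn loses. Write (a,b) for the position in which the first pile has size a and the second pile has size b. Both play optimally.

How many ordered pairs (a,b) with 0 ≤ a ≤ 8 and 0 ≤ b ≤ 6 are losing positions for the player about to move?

Work bottom-up. With no move the player to move loses. Otherwise the position is W if at least one move leads to an L position for the opponent, and L if every move leads to a W.
Every move lowers a or b (never raises either), so fill the grid row by row in increasing a, and left to right within a row: each cell's successors are then already labelled.
      b=0  b=1  b=2  b=3  b=4  b=5  b=6
a=0:    L    L    W    W    W    W    L
a=1:    L    L    W    W    W    W    L
a=2:    W    W    L    L    W    W    W
a=3:    W    W    L    L    W    W    W
a=4:    W    W    W    W    L    L    W
a=5:    W    W    W    W    L    L    W
a=6:    L    L    W    W    W    W    L
a=7:    L    L    W    W    W    W    L
a=8:    W    W    L    L    W    W    W
Cells with no legal move (terminal, hence L): (0,0), (0,1), (1,0), (1,1).
The remaining L cells, each justified by listing all of its moves:
(0,6): moves to (0,4)(W), (0,2)(W); every one is W ⇒ L
(1,6): moves to (1,4)(W), (1,2)(W); every one is W ⇒ L
(2,2): moves to (0,2)(W), (2,0)(W); every one is W ⇒ L
(2,3): moves to (0,3)(W), (2,1)(W); every one is W ⇒ L
(3,2): moves to (1,2)(W), (0,2)(W), (3,0)(W); every one is W ⇒ L
(3,3): moves to (1,3)(W), (0,3)(W), (3,1)(W); every one is W ⇒ L
(4,4): moves to (2,4)(W), (1,4)(W), (0,4)(W), (4,2)(W), (4,0)(W); every one is W ⇒ L
(4,5): moves to (2,5)(W), (1,5)(W), (0,5)(W), (4,3)(W), (4,1)(W); every one is W ⇒ L
(5,4): moves to (3,4)(W), (2,4)(W), (1,4)(W), (5,2)(W), (5,0)(W); every one is W ⇒ L
(5,5): moves to (3,5)(W), (2,5)(W), (1,5)(W), (5,3)(W), (5,1)(W); every one is W ⇒ L
(6,0): moves to (4,0)(W), (3,0)(W), (2,0)(W); every one is W ⇒ L
(6,1): moves to (4,1)(W), (3,1)(W), (2,1)(W); every one is W ⇒ L
(6,6): moves to (4,6)(W), (3,6)(W), (2,6)(W), (6,4)(W), (6,2)(W); every one is W ⇒ L
(7,0): moves to (5,0)(W), (4,0)(W), (3,0)(W); every one is W ⇒ L
(7,1): moves to (5,1)(W), (4,1)(W), (3,1)(W); every one is W ⇒ L
(7,6): moves to (5,6)(W), (4,6)(W), (3,6)(W), (7,4)(W), (7,2)(W); every one is W ⇒ L
(8,2): moves to (6,2)(W), (5,2)(W), (4,2)(W), (8,0)(W); every one is W ⇒ L
(8,3): moves to (6,3)(W), (5,3)(W), (4,3)(W), (8,1)(W); every one is W ⇒ L
Every other cell has at least one move into one of the L cells above, so it is W.
L cells per row: a=0: 3, a=1: 3, a=2: 2, a=3: 2, a=4: 2, a=5: 2, a=6: 3, a=7: 3, a=8: 2; total 22.

22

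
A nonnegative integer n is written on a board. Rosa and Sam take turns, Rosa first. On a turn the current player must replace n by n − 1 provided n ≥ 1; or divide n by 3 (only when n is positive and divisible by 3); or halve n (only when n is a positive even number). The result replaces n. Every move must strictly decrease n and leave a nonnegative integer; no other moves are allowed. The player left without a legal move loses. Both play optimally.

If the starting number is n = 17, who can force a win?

Use the standard recursion: the mover loses at a terminal position; elsewhere, the mover wins exactly when some move hands the opponent an L position.
n=0: no move → L
n=1: W (go to 0, an L position)
n=2: L (sole option 1(W) is W)
n=3: W (go to 2, an L position)
n=4: W (go to 2, an L position)
n=5: L (sole option 4(W) is W)
n=6: W (go to 2, an L position)
n=7: L (sole option 6(W) is W)
n=8: W (go to 7, an L position)
n=9: L (options 3(W), 8(W) are all W)
n=10: W (go to 5, an L position)
n=11: L (sole option 10(W) is W)
n=12: W (go to 11, an L position)
n=13: L (sole option 12(W) is W)
n=14: W (go to 7, an L position)
n=15: W (go to 5, an L position)
n=16: L (options 8(W), 15(W) are all W)
n=17: W (go to 16, an L position)
From 17 Rosa can move to 16, reaching an L position.

Rosa wins.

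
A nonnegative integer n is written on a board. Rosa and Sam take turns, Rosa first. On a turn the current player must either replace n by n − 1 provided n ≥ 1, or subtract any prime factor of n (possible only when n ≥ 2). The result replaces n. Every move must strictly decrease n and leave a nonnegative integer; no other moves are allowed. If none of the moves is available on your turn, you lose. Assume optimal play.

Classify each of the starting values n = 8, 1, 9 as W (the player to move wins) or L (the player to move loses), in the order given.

8: L, 1: W, 9: W

Compute win/loss labels from the base case upward. A position with no move is L. Any other position is W if it can reach an L in one move, else L.
n=0: no move → L
n=1: can move to 0, which is L ⇒ W
n=2: can move to 0, which is L ⇒ W
n=3: can move to 0, which is L ⇒ W
n=4: moves to 2(W), 3(W); every one is W ⇒ L
n=5: can move to 0, which is L ⇒ W
n=6: can move to 4, which is L ⇒ W
n=7: can move to 0, which is L ⇒ W
n=8: moves to 6(W), 7(W); every one is W ⇒ L
n=9: can move to 8, which is L ⇒ W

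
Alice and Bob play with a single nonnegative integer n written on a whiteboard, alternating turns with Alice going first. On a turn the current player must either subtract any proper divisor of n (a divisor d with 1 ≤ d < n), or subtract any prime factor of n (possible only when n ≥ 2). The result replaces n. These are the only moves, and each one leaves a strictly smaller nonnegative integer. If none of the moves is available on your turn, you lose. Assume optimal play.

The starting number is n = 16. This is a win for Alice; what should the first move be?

Compute win/loss labels from the base case upward. A position with no move is L. Any other position is W if it can reach an L in one move, else L.
n=0: no move → L
n=1: no move → L
n=2: can move to 0, which is L ⇒ W
n=3: can move to 0, which is L ⇒ W
n=4: moves to 2(W), 3(W); every one is W ⇒ L
n=5: can move to 0, which is L ⇒ W
n=6: can move to 4, which is L ⇒ W
n=7: can move to 0, which is L ⇒ W
n=8: can move to 4, which is L ⇒ W
n=9: moves to 6(W), 8(W); every one is W ⇒ L
n=10: can move to 9, which is L ⇒ W
n=11: can move to 0, which is L ⇒ W
n=12: can move to 9, which is L ⇒ W
n=13: can move to 0, which is L ⇒ W
n=14: moves to 7(W), 12(W), 13(W); every one is W ⇒ L
n=15: can move to 14, which is L ⇒ W
n=16: can move to 14, which is L ⇒ W
From 16, the L positions reachable in one move are: 14.

Move to 14.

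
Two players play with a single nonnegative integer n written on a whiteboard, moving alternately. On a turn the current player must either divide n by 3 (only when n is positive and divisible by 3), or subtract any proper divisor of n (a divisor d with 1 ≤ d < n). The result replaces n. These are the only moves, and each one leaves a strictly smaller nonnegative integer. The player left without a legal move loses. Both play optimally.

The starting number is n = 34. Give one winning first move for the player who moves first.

Build the W/L table. Terminal = L. A non-terminal position is W if it has a move to some L; otherwise it is L.
n=0: no move → L
n=1: no move → L
n=2: can move to 1, which is L ⇒ W
n=3: can move to 1, which is L ⇒ W
n=4: moves to 2(W), 3(W); every one is W ⇒ L
n=5: can move to 4, which is L ⇒ W
n=6: can move to 4, which is L ⇒ W
n=7: the only move is to 6(W), a W ⇒ L
n=8: can move to 4, which is L ⇒ W
n=9: moves to 3(W), 6(W), 8(W); every one is W ⇒ L
n=10: can move to 9, which is L ⇒ W
n=11: the only move is to 10(W), a W ⇒ L
n=12: can move to 4, which is L ⇒ W
n=13: the only move is to 12(W), a W ⇒ L
n=14: can move to 7, which is L ⇒ W
n=15: moves to 5(W), 10(W), 12(W), 14(W); every one is W ⇒ L
n=16: can move to 15, which is L ⇒ W
n=17: the only move is to 16(W), a W ⇒ L
n=18: can move to 9, which is L ⇒ W
n=19: the only move is to 18(W), a W ⇒ L
n=20: can move to 15, which is L ⇒ W
n=21: can move to 7, which is L ⇒ W
n=22: can move to 11, which is L ⇒ W
n=23: the only move is to 22(W), a W ⇒ L
n=24: can move to 23, which is L ⇒ W
n=25: moves to 20(W), 24(W); every one is W ⇒ L
n=26: can move to 13, which is L ⇒ W
n=27: can move to 9, which is L ⇒ W
n=28: moves to 14(W), 21(W), 24(W), 26(W), 27(W); every one is W ⇒ L
n=29: can move to 28, which is L ⇒ W
n=30: can move to 15, which is L ⇒ W
n=31: the only move is to 30(W), a W ⇒ L
n=32: can move to 28, which is L ⇒ W
n=33: can move to 11, which is L ⇒ W
n=34: can move to 17, which is L ⇒ W
From 34, the L positions reachable in one move are: 17.

Move to 17.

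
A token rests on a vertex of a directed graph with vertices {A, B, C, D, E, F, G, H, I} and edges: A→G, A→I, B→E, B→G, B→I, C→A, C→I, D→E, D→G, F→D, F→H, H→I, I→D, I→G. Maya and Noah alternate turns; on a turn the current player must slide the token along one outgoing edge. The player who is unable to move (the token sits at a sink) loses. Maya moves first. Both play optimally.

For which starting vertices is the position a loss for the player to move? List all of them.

Classify positions by backward induction: terminal positions (no move available) are L. From any other position, the mover wins iff some move reaches an L.
Every edge goes from a vertex to one that appears earlier in the order G, E, D, I, H, B, F, A, C, so processing vertices in that order labels each vertex after all of its successors.
G: no outgoing edge → L
E: no outgoing edge → L
D: can move to E, which is L ⇒ W
I: can move to G, which is L ⇒ W
H: the only move is to I(W), a W ⇒ L
B: can move to E, which is L ⇒ W
F: can move to H, which is L ⇒ W
A: can move to G, which is L ⇒ W
C: moves to A(W), I(W); every one is W ⇒ L
Reading off the rows marked L gives the requested list; there are 4 such vertices.

C, E, G, H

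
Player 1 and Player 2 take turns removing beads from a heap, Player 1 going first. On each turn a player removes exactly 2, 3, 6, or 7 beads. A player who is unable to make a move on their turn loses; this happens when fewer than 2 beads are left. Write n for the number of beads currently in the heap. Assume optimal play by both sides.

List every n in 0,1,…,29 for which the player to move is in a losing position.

0, 1, 5, 9, 10, 14, 18, 19, 23, 27, 28

Positions with no move are L. A position that does have a move is losing for the player to move precisely when every available move leads to a winning position for the opponent. Fill in the labels:
n=0: no move → L
n=1: no move → L
n=2: W (go to 0, an L position)
n=3: W (go to 1, an L position)
n=4: W (go to 1, an L position)
n=5: L (options 3(W), 2(W) are all W)
n=6: W (go to 0, an L position)
n=7: W (go to 5, an L position)
n=8: W (go to 5, an L position)
n=9: L (options 7(W), 6(W), 3(W), 2(W) are all W)
n=10: L (options 8(W), 7(W), 4(W), 3(W) are all W)
n=11: W (go to 9, an L position)
n=12: W (go to 10, an L position)
n=13: W (go to 10, an L position)
n=14: L (options 12(W), 11(W), 8(W), 7(W) are all W)
n=15: W (go to 9, an L position)
n=16: W (go to 14, an L position)
n=17: W (go to 14, an L position)
n=18: L (options 16(W), 15(W), 12(W), 11(W) are all W)
n=19: L (options 17(W), 16(W), 13(W), 12(W) are all W)
n=20: W (go to 18, an L position)
n=21: W (go to 19, an L position)
n=22: W (go to 19, an L position)
n=23: L (options 21(W), 20(W), 17(W), 16(W) are all W)
n=24: W (go to 18, an L position)
n=25: W (go to 23, an L position)
n=26: W (go to 23, an L position)
n=27: L (options 25(W), 24(W), 21(W), 20(W) are all W)
n=28: L (options 26(W), 25(W), 22(W), 21(W) are all W)
n=29: W (go to 27, an L position)
The losing starting values of n are exactly the entries labelled L in this table (11 of them).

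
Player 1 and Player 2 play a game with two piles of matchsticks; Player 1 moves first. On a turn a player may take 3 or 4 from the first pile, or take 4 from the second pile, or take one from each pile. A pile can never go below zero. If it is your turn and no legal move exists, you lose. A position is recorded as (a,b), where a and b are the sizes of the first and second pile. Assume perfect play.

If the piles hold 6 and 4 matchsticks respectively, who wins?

Label each position W (a win for the player to move) or L (a loss). A position with no legal move is L; any other position is W exactly when some move reaches an L, and L when every move reaches a W.
No move ever increases a pile, so every position that can arise here has a ≤ 6 and b ≤ 4; it is enough to label the cells with 0 ≤ a ≤ 6 and 0 ≤ b ≤ 4.
Every move lowers a or b (never raises either), so fill the grid row by row in increasing a, and left to right within a row: each cell's successors are then already labelled.
      b=0  b=1  b=2  b=3  b=4
a=0:    L    L    L    L    W
a=1:    L    W    W    W    W
a=2:    L    W    L    L    W
a=3:    W    W    W    W    W
a=4:    W    W    W    W    L
a=5:    W    L    W    W    L
a=6:    W    L    W    W    L
Cells with no legal move (terminal, hence L): (0,0), (0,1), (0,2), (0,3), (1,0), (2,0).
The remaining L cells, each justified by listing all of its moves:
(2,2): the only move is to (1,1)(W), a W ⇒ L
(2,3): the only move is to (1,2)(W), a W ⇒ L
(4,4): moves to (1,4)(W), (0,4)(W), (4,0)(W), (3,3)(W); every one is W ⇒ L
(5,1): moves to (2,1)(W), (1,1)(W), (4,0)(W); every one is W ⇒ L
(5,4): moves to (2,4)(W), (1,4)(W), (5,0)(W), (4,3)(W); every one is W ⇒ L
(6,1): moves to (3,1)(W), (2,1)(W), (5,0)(W); every one is W ⇒ L
(6,4): moves to (3,4)(W), (2,4)(W), (6,0)(W), (5,3)(W); every one is W ⇒ L
Every other cell has at least one move into one of the L cells above, so it is W.
The starting position (6,4) is L: whatever Player 1 does, the opponent receives a W position.

Player 2 wins.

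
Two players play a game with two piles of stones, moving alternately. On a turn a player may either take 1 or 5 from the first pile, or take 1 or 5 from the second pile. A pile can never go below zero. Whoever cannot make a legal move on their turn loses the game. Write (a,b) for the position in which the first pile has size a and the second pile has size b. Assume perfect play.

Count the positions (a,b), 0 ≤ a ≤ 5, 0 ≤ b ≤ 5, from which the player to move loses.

Use the standard recursion: the mover loses at a terminal position; elsewhere, the mover wins exactly when some move hands the opponent an L position.
Every move lowers a or b (never raises either), so fill the grid row by row in increasing a, and left to right within a row: each cell's successors are then already labelled.
      b=0  b=1  b=2  b=3  b=4  b=5
a=0:    L    W    L    W    L    W
a=1:    W    L    W    L    W    L
a=2:    L    W    L    W    L    W
a=3:    W    L    W    L    W    L
a=4:    L    W    L    W    L    W
a=5:    W    L    W    L    W    L
Cells with no legal move (terminal, hence L): (0,0).
The remaining L cells, each justified by listing all of its moves:
(0,2): the only move is to (0,1)(W), a W ⇒ L
(0,4): the only move is to (0,3)(W), a W ⇒ L
(1,1): moves to (0,1)(W), (1,0)(W); every one is W ⇒ L
(1,3): moves to (0,3)(W), (1,2)(W); every one is W ⇒ L
(1,5): moves to (0,5)(W), (1,4)(W), (1,0)(W); every one is W ⇒ L
(2,0): the only move is to (1,0)(W), a W ⇒ L
(2,2): moves to (1,2)(W), (2,1)(W); every one is W ⇒ L
(2,4): moves to (1,4)(W), (2,3)(W); every one is W ⇒ L
(3,1): moves to (2,1)(W), (3,0)(W); every one is W ⇒ L
(3,3): moves to (2,3)(W), (3,2)(W); every one is W ⇒ L
(3,5): moves to (2,5)(W), (3,4)(W), (3,0)(W); every one is W ⇒ L
(4,0): the only move is to (3,0)(W), a W ⇒ L
(4,2): moves to (3,2)(W), (4,1)(W); every one is W ⇒ L
(4,4): moves to (3,4)(W), (4,3)(W); every one is W ⇒ L
(5,1): moves to (4,1)(W), (0,1)(W), (5,0)(W); every one is W ⇒ L
(5,3): moves to (4,3)(W), (0,3)(W), (5,2)(W); every one is W ⇒ L
(5,5): moves to (4,5)(W), (0,5)(W), (5,4)(W), (5,0)(W); every one is W ⇒ L
Every other cell has at least one move into one of the L cells above, so it is W.
L cells per row: a=0: 3, a=1: 3, a=2: 3, a=3: 3, a=4: 3, a=5: 3; total 18.

18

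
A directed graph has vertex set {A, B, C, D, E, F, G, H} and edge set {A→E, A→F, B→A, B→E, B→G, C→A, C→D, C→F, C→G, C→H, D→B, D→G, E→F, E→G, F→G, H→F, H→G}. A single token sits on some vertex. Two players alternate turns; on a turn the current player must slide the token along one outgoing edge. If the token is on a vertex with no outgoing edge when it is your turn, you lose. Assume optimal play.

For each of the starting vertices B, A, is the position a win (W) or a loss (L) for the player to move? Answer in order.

Compute win/loss labels from the base case upward. A position with no move is L. Any other position is W if it can reach an L in one move, else L.
Every edge goes from a vertex to one that appears earlier in the order G, F, H, E, A, B, D, C, so processing vertices in that order labels each vertex after all of its successors.
G: no outgoing edge → L
F: can move to G, which is L ⇒ W
H: can move to G, which is L ⇒ W
E: can move to G, which is L ⇒ W
A: moves to E(W), F(W); every one is W ⇒ L
B: can move to A, which is L ⇒ W
D: can move to G, which is L ⇒ W
C: can move to A, which is L ⇒ W

B: W, A: L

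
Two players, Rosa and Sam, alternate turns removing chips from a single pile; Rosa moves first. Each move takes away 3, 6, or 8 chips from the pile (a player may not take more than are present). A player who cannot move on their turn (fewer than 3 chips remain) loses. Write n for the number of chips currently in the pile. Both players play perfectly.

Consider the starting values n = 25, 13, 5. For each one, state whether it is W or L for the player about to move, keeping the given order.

25: W, 13: L, 5: W

Work bottom-up. With no move the player to move loses. Otherwise the position is W if at least one move leads to an L position for the opponent, and L if every move leads to a W.
n=0: no move → L
n=1: no move → L
n=2: no move → L
n=3: can move to 0, which is L ⇒ W
n=4: can move to 1, which is L ⇒ W
n=5: can move to 2, which is L ⇒ W
n=6: can move to 0, which is L ⇒ W
n=7: can move to 1, which is L ⇒ W
n=8: can move to 2, which is L ⇒ W
n=9: can move to 1, which is L ⇒ W
n=10: can move to 2, which is L ⇒ W
n=11: moves to 8(W), 5(W), 3(W); every one is W ⇒ L
n=12: moves to 9(W), 6(W), 4(W); every one is W ⇒ L
n=13: moves to 10(W), 7(W), 5(W); every one is W ⇒ L
n=14: can move to 11, which is L ⇒ W
n=15: can move to 12, which is L ⇒ W
n=16: can move to 13, which is L ⇒ W
n=17: can move to 11, which is L ⇒ W
n=18: can move to 12, which is L ⇒ W
n=19: can move to 13, which is L ⇒ W
n=20: can move to 12, which is L ⇒ W
n=21: can move to 13, which is L ⇒ W
n=22: moves to 19(W), 16(W), 14(W); every one is W ⇒ L
n=23: moves to 20(W), 17(W), 15(W); every one is W ⇒ L
n=24: moves to 21(W), 18(W), 16(W); every one is W ⇒ L
n=25: can move to 22, which is L ⇒ W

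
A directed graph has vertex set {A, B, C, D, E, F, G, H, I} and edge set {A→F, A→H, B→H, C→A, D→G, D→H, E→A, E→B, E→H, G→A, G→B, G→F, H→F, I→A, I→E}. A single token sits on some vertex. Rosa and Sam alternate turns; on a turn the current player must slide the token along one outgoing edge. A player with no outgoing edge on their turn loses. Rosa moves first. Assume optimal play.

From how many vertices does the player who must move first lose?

Build the W/L table. Terminal = L. A non-terminal position is W if it has a move to some L; otherwise it is L.
Every edge goes from a vertex to one that appears earlier in the order F, H, A, B, G, E, D, I, C, so processing vertices in that order labels each vertex after all of its successors.
F: no outgoing edge → L
H: can move to F, which is L ⇒ W
A: can move to F, which is L ⇒ W
B: the only move is to H(W), a W ⇒ L
G: can move to B, which is L ⇒ W
E: can move to B, which is L ⇒ W
D: moves to G(W), H(W); every one is W ⇒ L
I: moves to E(W), A(W); every one is W ⇒ L
C: the only move is to A(W), a W ⇒ L
The L vertices are B, C, D, F, I; that is 5 in all.

5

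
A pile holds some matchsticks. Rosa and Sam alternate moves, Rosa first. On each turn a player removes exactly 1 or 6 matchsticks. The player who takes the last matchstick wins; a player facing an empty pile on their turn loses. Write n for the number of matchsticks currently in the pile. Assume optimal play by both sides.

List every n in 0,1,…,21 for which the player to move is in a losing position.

0, 2, 4, 7, 9, 11, 14, 16, 18, 21

Use the standard recursion: the mover loses at a terminal position; elsewhere, the mover wins exactly when some move hands the opponent an L position.
n=0: no move → L
n=1: can move to 0, which is L ⇒ W
n=2: the only move is to 1(W), a W ⇒ L
n=3: can move to 2, which is L ⇒ W
n=4: the only move is to 3(W), a W ⇒ L
n=5: can move to 4, which is L ⇒ W
n=6: can move to 0, which is L ⇒ W
n=7: moves to 6(W), 1(W); every one is W ⇒ L
n=8: can move to 7, which is L ⇒ W
n=9: moves to 8(W), 3(W); every one is W ⇒ L
n=10: can move to 9, which is L ⇒ W
n=11: moves to 10(W), 5(W); every one is W ⇒ L
n=12: can move to 11, which is L ⇒ W
n=13: can move to 7, which is L ⇒ W
n=14: moves to 13(W), 8(W); every one is W ⇒ L
n=15: can move to 14, which is L ⇒ W
n=16: moves to 15(W), 10(W); every one is W ⇒ L
n=17: can move to 16, which is L ⇒ W
n=18: moves to 17(W), 12(W); every one is W ⇒ L
n=19: can move to 18, which is L ⇒ W
n=20: can move to 14, which is L ⇒ W
n=21: moves to 20(W), 15(W); every one is W ⇒ L
The losing starting values of n are exactly the entries labelled L in this table (10 of them).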